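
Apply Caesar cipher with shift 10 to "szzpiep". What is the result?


Caesar cipher: shift "szzpiep" by 10
  's' (pos 18) + 10 = pos 2 = 'c'
  'z' (pos 25) + 10 = pos 9 = 'j'
  'z' (pos 25) + 10 = pos 9 = 'j'
  'p' (pos 15) + 10 = pos 25 = 'z'
  'i' (pos 8) + 10 = pos 18 = 's'
  'e' (pos 4) + 10 = pos 14 = 'o'
  'p' (pos 15) + 10 = pos 25 = 'z'
Result: cjjzsoz

cjjzsoz


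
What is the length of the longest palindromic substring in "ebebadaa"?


Input: "ebebadaa"
Checking substrings for palindromes:
  [0:3] "ebe" (len 3) => palindrome
  [1:4] "beb" (len 3) => palindrome
  [4:7] "ada" (len 3) => palindrome
  [6:8] "aa" (len 2) => palindrome
Longest palindromic substring: "ebe" with length 3

3


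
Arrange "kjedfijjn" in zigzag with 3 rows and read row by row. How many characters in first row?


Zigzag "kjedfijjn" into 3 rows:
Placing characters:
  'k' => row 0
  'j' => row 1
  'e' => row 2
  'd' => row 1
  'f' => row 0
  'i' => row 1
  'j' => row 2
  'j' => row 1
  'n' => row 0
Rows:
  Row 0: "kfn"
  Row 1: "jdij"
  Row 2: "ej"
First row length: 3

3


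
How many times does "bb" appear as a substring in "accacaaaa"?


Searching for "bb" in "accacaaaa"
Scanning each position:
  Position 0: "ac" => no
  Position 1: "cc" => no
  Position 2: "ca" => no
  Position 3: "ac" => no
  Position 4: "ca" => no
  Position 5: "aa" => no
  Position 6: "aa" => no
  Position 7: "aa" => no
Total occurrences: 0

0


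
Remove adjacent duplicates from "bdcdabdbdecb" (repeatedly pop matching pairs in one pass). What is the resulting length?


Input: bdcdabdbdecb
Stack-based adjacent duplicate removal:
  Read 'b': push. Stack: b
  Read 'd': push. Stack: bd
  Read 'c': push. Stack: bdc
  Read 'd': push. Stack: bdcd
  Read 'a': push. Stack: bdcda
  Read 'b': push. Stack: bdcdab
  Read 'd': push. Stack: bdcdabd
  Read 'b': push. Stack: bdcdabdb
  Read 'd': push. Stack: bdcdabdbd
  Read 'e': push. Stack: bdcdabdbde
  Read 'c': push. Stack: bdcdabdbdec
  Read 'b': push. Stack: bdcdabdbdecb
Final stack: "bdcdabdbdecb" (length 12)

12


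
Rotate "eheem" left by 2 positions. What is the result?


Input: "eheem", rotate left by 2
First 2 characters: "eh"
Remaining characters: "eem"
Concatenate remaining + first: "eem" + "eh" = "eemeh"

eemeh


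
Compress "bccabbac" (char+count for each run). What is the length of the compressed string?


Input: bccabbac
Runs:
  'b' x 1 => "b1"
  'c' x 2 => "c2"
  'a' x 1 => "a1"
  'b' x 2 => "b2"
  'a' x 1 => "a1"
  'c' x 1 => "c1"
Compressed: "b1c2a1b2a1c1"
Compressed length: 12

12


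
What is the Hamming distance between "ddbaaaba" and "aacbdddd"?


Comparing "ddbaaaba" and "aacbdddd" position by position:
  Position 0: 'd' vs 'a' => differ
  Position 1: 'd' vs 'a' => differ
  Position 2: 'b' vs 'c' => differ
  Position 3: 'a' vs 'b' => differ
  Position 4: 'a' vs 'd' => differ
  Position 5: 'a' vs 'd' => differ
  Position 6: 'b' vs 'd' => differ
  Position 7: 'a' vs 'd' => differ
Total differences (Hamming distance): 8

8


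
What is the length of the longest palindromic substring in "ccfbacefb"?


Input: "ccfbacefb"
Checking substrings for palindromes:
  [0:2] "cc" (len 2) => palindrome
Longest palindromic substring: "cc" with length 2

2


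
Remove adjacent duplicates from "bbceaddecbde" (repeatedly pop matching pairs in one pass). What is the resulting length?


Input: bbceaddecbde
Stack-based adjacent duplicate removal:
  Read 'b': push. Stack: b
  Read 'b': matches stack top 'b' => pop. Stack: (empty)
  Read 'c': push. Stack: c
  Read 'e': push. Stack: ce
  Read 'a': push. Stack: cea
  Read 'd': push. Stack: cead
  Read 'd': matches stack top 'd' => pop. Stack: cea
  Read 'e': push. Stack: ceae
  Read 'c': push. Stack: ceaec
  Read 'b': push. Stack: ceaecb
  Read 'd': push. Stack: ceaecbd
  Read 'e': push. Stack: ceaecbde
Final stack: "ceaecbde" (length 8)

8


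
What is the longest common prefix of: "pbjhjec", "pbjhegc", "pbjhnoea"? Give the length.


Words: pbjhjec, pbjhegc, pbjhnoea
  Position 0: all 'p' => match
  Position 1: all 'b' => match
  Position 2: all 'j' => match
  Position 3: all 'h' => match
  Position 4: ('j', 'e', 'n') => mismatch, stop
LCP = "pbjh" (length 4)

4


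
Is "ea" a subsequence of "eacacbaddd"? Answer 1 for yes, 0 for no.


Check if "ea" is a subsequence of "eacacbaddd"
Greedy scan:
  Position 0 ('e'): matches sub[0] = 'e'
  Position 1 ('a'): matches sub[1] = 'a'
  Position 2 ('c'): no match needed
  Position 3 ('a'): no match needed
  Position 4 ('c'): no match needed
  Position 5 ('b'): no match needed
  Position 6 ('a'): no match needed
  Position 7 ('d'): no match needed
  Position 8 ('d'): no match needed
  Position 9 ('d'): no match needed
All 2 characters matched => is a subsequence

1


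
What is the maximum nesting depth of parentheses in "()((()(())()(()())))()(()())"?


Input: "()((()(())()(()())))()(()())"
Tracking depth:
  Position 0 '(': depth becomes 1
  Position 1 ')': depth becomes 0
  Position 2 '(': depth becomes 1
  Position 3 '(': depth becomes 2
  Position 4 '(': depth becomes 3
  Position 5 ')': depth becomes 2
  Position 6 '(': depth becomes 3
  Position 7 '(': depth becomes 4
  Position 8 ')': depth becomes 3
  Position 9 ')': depth becomes 2
  Position 10 '(': depth becomes 3
  Position 11 ')': depth becomes 2
  Position 12 '(': depth becomes 3
  Position 13 '(': depth becomes 4
  Position 14 ')': depth becomes 3
  Position 15 '(': depth becomes 4
  Position 16 ')': depth becomes 3
  Position 17 ')': depth becomes 2
  Position 18 ')': depth becomes 1
  Position 19 ')': depth becomes 0
  Position 20 '(': depth becomes 1
  Position 21 ')': depth becomes 0
  Position 22 '(': depth becomes 1
  Position 23 '(': depth becomes 2
  Position 24 ')': depth becomes 1
  Position 25 '(': depth becomes 2
  Position 26 ')': depth becomes 1
  Position 27 ')': depth becomes 0
Maximum depth reached: 4

4


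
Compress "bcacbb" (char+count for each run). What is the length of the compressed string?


Input: bcacbb
Runs:
  'b' x 1 => "b1"
  'c' x 1 => "c1"
  'a' x 1 => "a1"
  'c' x 1 => "c1"
  'b' x 2 => "b2"
Compressed: "b1c1a1c1b2"
Compressed length: 10

10


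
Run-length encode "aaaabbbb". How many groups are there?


Input: aaaabbbb
Scanning for consecutive runs:
  Group 1: 'a' x 4 (positions 0-3)
  Group 2: 'b' x 4 (positions 4-7)
Total groups: 2

2


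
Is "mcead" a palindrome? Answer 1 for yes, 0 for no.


Input: mcead
Reversed: daecm
  Compare pos 0 ('m') with pos 4 ('d'): MISMATCH
  Compare pos 1 ('c') with pos 3 ('a'): MISMATCH
Result: not a palindrome

0


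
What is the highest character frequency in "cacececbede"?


Input: cacececbede
Character counts:
  'a': 1
  'b': 1
  'c': 4
  'd': 1
  'e': 4
Maximum frequency: 4

4


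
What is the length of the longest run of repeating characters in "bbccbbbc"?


Input: "bbccbbbc"
Scanning for longest run:
  Position 1 ('b'): continues run of 'b', length=2
  Position 2 ('c'): new char, reset run to 1
  Position 3 ('c'): continues run of 'c', length=2
  Position 4 ('b'): new char, reset run to 1
  Position 5 ('b'): continues run of 'b', length=2
  Position 6 ('b'): continues run of 'b', length=3
  Position 7 ('c'): new char, reset run to 1
Longest run: 'b' with length 3

3


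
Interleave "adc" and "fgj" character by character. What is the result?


Interleaving "adc" and "fgj":
  Position 0: 'a' from first, 'f' from second => "af"
  Position 1: 'd' from first, 'g' from second => "dg"
  Position 2: 'c' from first, 'j' from second => "cj"
Result: afdgcj

afdgcj


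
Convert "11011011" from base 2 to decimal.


Input: "11011011" in base 2
Positional expansion:
  Digit '1' (value 1) x 2^7 = 128
  Digit '1' (value 1) x 2^6 = 64
  Digit '0' (value 0) x 2^5 = 0
  Digit '1' (value 1) x 2^4 = 16
  Digit '1' (value 1) x 2^3 = 8
  Digit '0' (value 0) x 2^2 = 0
  Digit '1' (value 1) x 2^1 = 2
  Digit '1' (value 1) x 2^0 = 1
Sum = 219

219


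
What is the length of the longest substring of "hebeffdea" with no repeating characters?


Input: "hebeffdea"
Sliding window (track last position of each char):
  Position 0 ('h'): window [0,0] length 1 -- new best
  Position 1 ('e'): window [0,1] length 2 -- new best
  Position 2 ('b'): window [0,2] length 3 -- new best
  Position 3 ('e'): repeat (last at 1), move window start to 2
  Position 3 ('e'): window [2,3] length 2
  Position 4 ('f'): window [2,4] length 3
  Position 5 ('f'): repeat (last at 4), move window start to 5
  Position 5 ('f'): window [5,5] length 1
  Position 6 ('d'): window [5,6] length 2
  Position 7 ('e'): window [5,7] length 3
  Position 8 ('a'): window [5,8] length 4 -- new best
Longest substring with no repeats: "fdea" with length 4

4


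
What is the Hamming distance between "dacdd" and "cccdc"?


Comparing "dacdd" and "cccdc" position by position:
  Position 0: 'd' vs 'c' => differ
  Position 1: 'a' vs 'c' => differ
  Position 2: 'c' vs 'c' => same
  Position 3: 'd' vs 'd' => same
  Position 4: 'd' vs 'c' => differ
Total differences (Hamming distance): 3

3


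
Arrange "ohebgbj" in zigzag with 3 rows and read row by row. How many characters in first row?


Zigzag "ohebgbj" into 3 rows:
Placing characters:
  'o' => row 0
  'h' => row 1
  'e' => row 2
  'b' => row 1
  'g' => row 0
  'b' => row 1
  'j' => row 2
Rows:
  Row 0: "og"
  Row 1: "hbb"
  Row 2: "ej"
First row length: 2

2


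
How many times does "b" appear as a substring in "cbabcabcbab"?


Searching for "b" in "cbabcabcbab"
Scanning each position:
  Position 0: "c" => no
  Position 1: "b" => MATCH
  Position 2: "a" => no
  Position 3: "b" => MATCH
  Position 4: "c" => no
  Position 5: "a" => no
  Position 6: "b" => MATCH
  Position 7: "c" => no
  Position 8: "b" => MATCH
  Position 9: "a" => no
  Position 10: "b" => MATCH
Total occurrences: 5

5


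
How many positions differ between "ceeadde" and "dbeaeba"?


Comparing "ceeadde" and "dbeaeba" position by position:
  Position 0: 'c' vs 'd' => DIFFER
  Position 1: 'e' vs 'b' => DIFFER
  Position 2: 'e' vs 'e' => same
  Position 3: 'a' vs 'a' => same
  Position 4: 'd' vs 'e' => DIFFER
  Position 5: 'd' vs 'b' => DIFFER
  Position 6: 'e' vs 'a' => DIFFER
Positions that differ: 5

5


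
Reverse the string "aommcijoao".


Input: aommcijoao
Reading characters right to left:
  Position 9: 'o'
  Position 8: 'a'
  Position 7: 'o'
  Position 6: 'j'
  Position 5: 'i'
  Position 4: 'c'
  Position 3: 'm'
  Position 2: 'm'
  Position 1: 'o'
  Position 0: 'a'
Reversed: oaojicmmoa

oaojicmmoa


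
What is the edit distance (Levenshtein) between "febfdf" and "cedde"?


Computing edit distance: "febfdf" -> "cedde"
DP table:
           c    e    d    d    e
      0    1    2    3    4    5
  f   1    1    2    3    4    5
  e   2    2    1    2    3    4
  b   3    3    2    2    3    4
  f   4    4    3    3    3    4
  d   5    5    4    3    3    4
  f   6    6    5    4    4    4
Edit distance = dp[6][5] = 4

4


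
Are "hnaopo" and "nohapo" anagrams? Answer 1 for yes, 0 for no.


Strings: "hnaopo", "nohapo"
Sorted first:  ahnoop
Sorted second: ahnoop
Sorted forms match => anagrams

1


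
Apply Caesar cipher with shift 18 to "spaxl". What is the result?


Caesar cipher: shift "spaxl" by 18
  's' (pos 18) + 18 = pos 10 = 'k'
  'p' (pos 15) + 18 = pos 7 = 'h'
  'a' (pos 0) + 18 = pos 18 = 's'
  'x' (pos 23) + 18 = pos 15 = 'p'
  'l' (pos 11) + 18 = pos 3 = 'd'
Result: khspd

khspd


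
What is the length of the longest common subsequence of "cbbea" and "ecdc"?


LCS of "cbbea" and "ecdc"
DP table:
           e    c    d    c
      0    0    0    0    0
  c   0    0    1    1    1
  b   0    0    1    1    1
  b   0    0    1    1    1
  e   0    1    1    1    1
  a   0    1    1    1    1
LCS length = dp[5][4] = 1

1


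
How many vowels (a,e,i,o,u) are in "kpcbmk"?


Input: kpcbmk
Checking each character:
  'k' at position 0: consonant
  'p' at position 1: consonant
  'c' at position 2: consonant
  'b' at position 3: consonant
  'm' at position 4: consonant
  'k' at position 5: consonant
Total vowels: 0

0


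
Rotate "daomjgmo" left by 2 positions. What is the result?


Input: "daomjgmo", rotate left by 2
First 2 characters: "da"
Remaining characters: "omjgmo"
Concatenate remaining + first: "omjgmo" + "da" = "omjgmoda"

omjgmoda


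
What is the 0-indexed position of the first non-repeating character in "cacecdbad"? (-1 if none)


Input: cacecdbad
Character frequencies:
  'a': 2
  'b': 1
  'c': 3
  'd': 2
  'e': 1
Scanning left to right for freq == 1:
  Position 0 ('c'): freq=3, skip
  Position 1 ('a'): freq=2, skip
  Position 2 ('c'): freq=3, skip
  Position 3 ('e'): unique! => answer = 3

3


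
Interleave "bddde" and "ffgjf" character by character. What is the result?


Interleaving "bddde" and "ffgjf":
  Position 0: 'b' from first, 'f' from second => "bf"
  Position 1: 'd' from first, 'f' from second => "df"
  Position 2: 'd' from first, 'g' from second => "dg"
  Position 3: 'd' from first, 'j' from second => "dj"
  Position 4: 'e' from first, 'f' from second => "ef"
Result: bfdfdgdjef

bfdfdgdjef


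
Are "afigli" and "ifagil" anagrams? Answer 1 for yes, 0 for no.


Strings: "afigli", "ifagil"
Sorted first:  afgiil
Sorted second: afgiil
Sorted forms match => anagrams

1


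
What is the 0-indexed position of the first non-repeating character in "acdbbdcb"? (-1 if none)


Input: acdbbdcb
Character frequencies:
  'a': 1
  'b': 3
  'c': 2
  'd': 2
Scanning left to right for freq == 1:
  Position 0 ('a'): unique! => answer = 0

0


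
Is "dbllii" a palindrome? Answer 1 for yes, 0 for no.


Input: dbllii
Reversed: iillbd
  Compare pos 0 ('d') with pos 5 ('i'): MISMATCH
  Compare pos 1 ('b') with pos 4 ('i'): MISMATCH
  Compare pos 2 ('l') with pos 3 ('l'): match
Result: not a palindrome

0


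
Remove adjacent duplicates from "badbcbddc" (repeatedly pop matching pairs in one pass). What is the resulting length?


Input: badbcbddc
Stack-based adjacent duplicate removal:
  Read 'b': push. Stack: b
  Read 'a': push. Stack: ba
  Read 'd': push. Stack: bad
  Read 'b': push. Stack: badb
  Read 'c': push. Stack: badbc
  Read 'b': push. Stack: badbcb
  Read 'd': push. Stack: badbcbd
  Read 'd': matches stack top 'd' => pop. Stack: badbcb
  Read 'c': push. Stack: badbcbc
Final stack: "badbcbc" (length 7)

7


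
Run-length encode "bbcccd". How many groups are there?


Input: bbcccd
Scanning for consecutive runs:
  Group 1: 'b' x 2 (positions 0-1)
  Group 2: 'c' x 3 (positions 2-4)
  Group 3: 'd' x 1 (positions 5-5)
Total groups: 3

3


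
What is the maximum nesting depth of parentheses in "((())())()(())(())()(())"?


Input: "((())())()(())(())()(())"
Tracking depth:
  Position 0 '(': depth becomes 1
  Position 1 '(': depth becomes 2
  Position 2 '(': depth becomes 3
  Position 3 ')': depth becomes 2
  Position 4 ')': depth becomes 1
  Position 5 '(': depth becomes 2
  Position 6 ')': depth becomes 1
  Position 7 ')': depth becomes 0
  Position 8 '(': depth becomes 1
  Position 9 ')': depth becomes 0
  Position 10 '(': depth becomes 1
  Position 11 '(': depth becomes 2
  Position 12 ')': depth becomes 1
  Position 13 ')': depth becomes 0
  Position 14 '(': depth becomes 1
  Position 15 '(': depth becomes 2
  Position 16 ')': depth becomes 1
  Position 17 ')': depth becomes 0
  Position 18 '(': depth becomes 1
  Position 19 ')': depth becomes 0
  Position 20 '(': depth becomes 1
  Position 21 '(': depth becomes 2
  Position 22 ')': depth becomes 1
  Position 23 ')': depth becomes 0
Maximum depth reached: 3

3


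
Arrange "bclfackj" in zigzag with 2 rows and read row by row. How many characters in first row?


Zigzag "bclfackj" into 2 rows:
Placing characters:
  'b' => row 0
  'c' => row 1
  'l' => row 0
  'f' => row 1
  'a' => row 0
  'c' => row 1
  'k' => row 0
  'j' => row 1
Rows:
  Row 0: "blak"
  Row 1: "cfcj"
First row length: 4

4


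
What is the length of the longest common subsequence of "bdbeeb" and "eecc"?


LCS of "bdbeeb" and "eecc"
DP table:
           e    e    c    c
      0    0    0    0    0
  b   0    0    0    0    0
  d   0    0    0    0    0
  b   0    0    0    0    0
  e   0    1    1    1    1
  e   0    1    2    2    2
  b   0    1    2    2    2
LCS length = dp[6][4] = 2

2


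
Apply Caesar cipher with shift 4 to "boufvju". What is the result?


Caesar cipher: shift "boufvju" by 4
  'b' (pos 1) + 4 = pos 5 = 'f'
  'o' (pos 14) + 4 = pos 18 = 's'
  'u' (pos 20) + 4 = pos 24 = 'y'
  'f' (pos 5) + 4 = pos 9 = 'j'
  'v' (pos 21) + 4 = pos 25 = 'z'
  'j' (pos 9) + 4 = pos 13 = 'n'
  'u' (pos 20) + 4 = pos 24 = 'y'
Result: fsyjzny

fsyjzny


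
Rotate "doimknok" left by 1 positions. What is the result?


Input: "doimknok", rotate left by 1
First 1 characters: "d"
Remaining characters: "oimknok"
Concatenate remaining + first: "oimknok" + "d" = "oimknokd"

oimknokd


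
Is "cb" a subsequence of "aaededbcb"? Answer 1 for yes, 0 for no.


Check if "cb" is a subsequence of "aaededbcb"
Greedy scan:
  Position 0 ('a'): no match needed
  Position 1 ('a'): no match needed
  Position 2 ('e'): no match needed
  Position 3 ('d'): no match needed
  Position 4 ('e'): no match needed
  Position 5 ('d'): no match needed
  Position 6 ('b'): no match needed
  Position 7 ('c'): matches sub[0] = 'c'
  Position 8 ('b'): matches sub[1] = 'b'
All 2 characters matched => is a subsequence

1


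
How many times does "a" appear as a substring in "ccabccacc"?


Searching for "a" in "ccabccacc"
Scanning each position:
  Position 0: "c" => no
  Position 1: "c" => no
  Position 2: "a" => MATCH
  Position 3: "b" => no
  Position 4: "c" => no
  Position 5: "c" => no
  Position 6: "a" => MATCH
  Position 7: "c" => no
  Position 8: "c" => no
Total occurrences: 2

2


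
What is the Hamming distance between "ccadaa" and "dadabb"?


Comparing "ccadaa" and "dadabb" position by position:
  Position 0: 'c' vs 'd' => differ
  Position 1: 'c' vs 'a' => differ
  Position 2: 'a' vs 'd' => differ
  Position 3: 'd' vs 'a' => differ
  Position 4: 'a' vs 'b' => differ
  Position 5: 'a' vs 'b' => differ
Total differences (Hamming distance): 6

6


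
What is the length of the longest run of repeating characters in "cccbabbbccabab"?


Input: "cccbabbbccabab"
Scanning for longest run:
  Position 1 ('c'): continues run of 'c', length=2
  Position 2 ('c'): continues run of 'c', length=3
  Position 3 ('b'): new char, reset run to 1
  Position 4 ('a'): new char, reset run to 1
  Position 5 ('b'): new char, reset run to 1
  Position 6 ('b'): continues run of 'b', length=2
  Position 7 ('b'): continues run of 'b', length=3
  Position 8 ('c'): new char, reset run to 1
  Position 9 ('c'): continues run of 'c', length=2
  Position 10 ('a'): new char, reset run to 1
  Position 11 ('b'): new char, reset run to 1
  Position 12 ('a'): new char, reset run to 1
  Position 13 ('b'): new char, reset run to 1
Longest run: 'c' with length 3

3


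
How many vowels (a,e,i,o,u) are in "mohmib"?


Input: mohmib
Checking each character:
  'm' at position 0: consonant
  'o' at position 1: vowel (running total: 1)
  'h' at position 2: consonant
  'm' at position 3: consonant
  'i' at position 4: vowel (running total: 2)
  'b' at position 5: consonant
Total vowels: 2

2


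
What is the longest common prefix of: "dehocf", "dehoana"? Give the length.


Words: dehocf, dehoana
  Position 0: all 'd' => match
  Position 1: all 'e' => match
  Position 2: all 'h' => match
  Position 3: all 'o' => match
  Position 4: ('c', 'a') => mismatch, stop
LCP = "deho" (length 4)

4


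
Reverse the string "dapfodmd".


Input: dapfodmd
Reading characters right to left:
  Position 7: 'd'
  Position 6: 'm'
  Position 5: 'd'
  Position 4: 'o'
  Position 3: 'f'
  Position 2: 'p'
  Position 1: 'a'
  Position 0: 'd'
Reversed: dmdofpad

dmdofpad


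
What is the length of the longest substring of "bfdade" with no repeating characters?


Input: "bfdade"
Sliding window (track last position of each char):
  Position 0 ('b'): window [0,0] length 1 -- new best
  Position 1 ('f'): window [0,1] length 2 -- new best
  Position 2 ('d'): window [0,2] length 3 -- new best
  Position 3 ('a'): window [0,3] length 4 -- new best
  Position 4 ('d'): repeat (last at 2), move window start to 3
  Position 4 ('d'): window [3,4] length 2
  Position 5 ('e'): window [3,5] length 3
Longest substring with no repeats: "bfda" with length 4

4


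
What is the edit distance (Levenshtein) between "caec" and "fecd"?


Computing edit distance: "caec" -> "fecd"
DP table:
           f    e    c    d
      0    1    2    3    4
  c   1    1    2    2    3
  a   2    2    2    3    3
  e   3    3    2    3    4
  c   4    4    3    2    3
Edit distance = dp[4][4] = 3

3


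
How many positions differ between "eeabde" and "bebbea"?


Comparing "eeabde" and "bebbea" position by position:
  Position 0: 'e' vs 'b' => DIFFER
  Position 1: 'e' vs 'e' => same
  Position 2: 'a' vs 'b' => DIFFER
  Position 3: 'b' vs 'b' => same
  Position 4: 'd' vs 'e' => DIFFER
  Position 5: 'e' vs 'a' => DIFFER
Positions that differ: 4

4


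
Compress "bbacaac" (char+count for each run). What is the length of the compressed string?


Input: bbacaac
Runs:
  'b' x 2 => "b2"
  'a' x 1 => "a1"
  'c' x 1 => "c1"
  'a' x 2 => "a2"
  'c' x 1 => "c1"
Compressed: "b2a1c1a2c1"
Compressed length: 10

10


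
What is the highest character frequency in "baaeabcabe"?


Input: baaeabcabe
Character counts:
  'a': 4
  'b': 3
  'c': 1
  'e': 2
Maximum frequency: 4

4


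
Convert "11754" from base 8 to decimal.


Input: "11754" in base 8
Positional expansion:
  Digit '1' (value 1) x 8^4 = 4096
  Digit '1' (value 1) x 8^3 = 512
  Digit '7' (value 7) x 8^2 = 448
  Digit '5' (value 5) x 8^1 = 40
  Digit '4' (value 4) x 8^0 = 4
Sum = 5100

5100


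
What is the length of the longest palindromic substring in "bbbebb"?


Input: "bbbebb"
Checking substrings for palindromes:
  [1:6] "bbebb" (len 5) => palindrome
  [0:3] "bbb" (len 3) => palindrome
  [2:5] "beb" (len 3) => palindrome
  [0:2] "bb" (len 2) => palindrome
  [1:3] "bb" (len 2) => palindrome
  [4:6] "bb" (len 2) => palindrome
Longest palindromic substring: "bbebb" with length 5

5


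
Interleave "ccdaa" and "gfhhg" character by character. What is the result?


Interleaving "ccdaa" and "gfhhg":
  Position 0: 'c' from first, 'g' from second => "cg"
  Position 1: 'c' from first, 'f' from second => "cf"
  Position 2: 'd' from first, 'h' from second => "dh"
  Position 3: 'a' from first, 'h' from second => "ah"
  Position 4: 'a' from first, 'g' from second => "ag"
Result: cgcfdhahag

cgcfdhahag


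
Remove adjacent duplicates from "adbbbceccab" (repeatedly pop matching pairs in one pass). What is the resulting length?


Input: adbbbceccab
Stack-based adjacent duplicate removal:
  Read 'a': push. Stack: a
  Read 'd': push. Stack: ad
  Read 'b': push. Stack: adb
  Read 'b': matches stack top 'b' => pop. Stack: ad
  Read 'b': push. Stack: adb
  Read 'c': push. Stack: adbc
  Read 'e': push. Stack: adbce
  Read 'c': push. Stack: adbcec
  Read 'c': matches stack top 'c' => pop. Stack: adbce
  Read 'a': push. Stack: adbcea
  Read 'b': push. Stack: adbceab
Final stack: "adbceab" (length 7)

7


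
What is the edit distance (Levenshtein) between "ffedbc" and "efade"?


Computing edit distance: "ffedbc" -> "efade"
DP table:
           e    f    a    d    e
      0    1    2    3    4    5
  f   1    1    1    2    3    4
  f   2    2    1    2    3    4
  e   3    2    2    2    3    3
  d   4    3    3    3    2    3
  b   5    4    4    4    3    3
  c   6    5    5    5    4    4
Edit distance = dp[6][5] = 4

4


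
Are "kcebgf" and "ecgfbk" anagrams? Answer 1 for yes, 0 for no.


Strings: "kcebgf", "ecgfbk"
Sorted first:  bcefgk
Sorted second: bcefgk
Sorted forms match => anagrams

1


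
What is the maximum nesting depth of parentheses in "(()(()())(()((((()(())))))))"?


Input: "(()(()())(()((((()(())))))))"
Tracking depth:
  Position 0 '(': depth becomes 1
  Position 1 '(': depth becomes 2
  Position 2 ')': depth becomes 1
  Position 3 '(': depth becomes 2
  Position 4 '(': depth becomes 3
  Position 5 ')': depth becomes 2
  Position 6 '(': depth becomes 3
  Position 7 ')': depth becomes 2
  Position 8 ')': depth becomes 1
  Position 9 '(': depth becomes 2
  Position 10 '(': depth becomes 3
  Position 11 ')': depth becomes 2
  Position 12 '(': depth becomes 3
  Position 13 '(': depth becomes 4
  Position 14 '(': depth becomes 5
  Position 15 '(': depth becomes 6
  Position 16 '(': depth becomes 7
  Position 17 ')': depth becomes 6
  Position 18 '(': depth becomes 7
  Position 19 '(': depth becomes 8
  Position 20 ')': depth becomes 7
  Position 21 ')': depth becomes 6
  Position 22 ')': depth becomes 5
  Position 23 ')': depth becomes 4
  Position 24 ')': depth becomes 3
  Position 25 ')': depth becomes 2
  Position 26 ')': depth becomes 1
  Position 27 ')': depth becomes 0
Maximum depth reached: 8

8


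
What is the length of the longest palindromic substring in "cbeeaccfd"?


Input: "cbeeaccfd"
Checking substrings for palindromes:
  [2:4] "ee" (len 2) => palindrome
  [5:7] "cc" (len 2) => palindrome
Longest palindromic substring: "ee" with length 2

2


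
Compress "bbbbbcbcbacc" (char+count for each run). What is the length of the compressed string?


Input: bbbbbcbcbacc
Runs:
  'b' x 5 => "b5"
  'c' x 1 => "c1"
  'b' x 1 => "b1"
  'c' x 1 => "c1"
  'b' x 1 => "b1"
  'a' x 1 => "a1"
  'c' x 2 => "c2"
Compressed: "b5c1b1c1b1a1c2"
Compressed length: 14

14


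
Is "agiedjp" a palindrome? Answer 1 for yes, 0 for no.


Input: agiedjp
Reversed: pjdeiga
  Compare pos 0 ('a') with pos 6 ('p'): MISMATCH
  Compare pos 1 ('g') with pos 5 ('j'): MISMATCH
  Compare pos 2 ('i') with pos 4 ('d'): MISMATCH
Result: not a palindrome

0


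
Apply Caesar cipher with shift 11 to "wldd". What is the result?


Caesar cipher: shift "wldd" by 11
  'w' (pos 22) + 11 = pos 7 = 'h'
  'l' (pos 11) + 11 = pos 22 = 'w'
  'd' (pos 3) + 11 = pos 14 = 'o'
  'd' (pos 3) + 11 = pos 14 = 'o'
Result: hwoo

hwoo


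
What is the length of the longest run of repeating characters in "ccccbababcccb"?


Input: "ccccbababcccb"
Scanning for longest run:
  Position 1 ('c'): continues run of 'c', length=2
  Position 2 ('c'): continues run of 'c', length=3
  Position 3 ('c'): continues run of 'c', length=4
  Position 4 ('b'): new char, reset run to 1
  Position 5 ('a'): new char, reset run to 1
  Position 6 ('b'): new char, reset run to 1
  Position 7 ('a'): new char, reset run to 1
  Position 8 ('b'): new char, reset run to 1
  Position 9 ('c'): new char, reset run to 1
  Position 10 ('c'): continues run of 'c', length=2
  Position 11 ('c'): continues run of 'c', length=3
  Position 12 ('b'): new char, reset run to 1
Longest run: 'c' with length 4

4


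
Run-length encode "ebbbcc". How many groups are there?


Input: ebbbcc
Scanning for consecutive runs:
  Group 1: 'e' x 1 (positions 0-0)
  Group 2: 'b' x 3 (positions 1-3)
  Group 3: 'c' x 2 (positions 4-5)
Total groups: 3

3


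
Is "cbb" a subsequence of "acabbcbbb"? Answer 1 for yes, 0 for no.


Check if "cbb" is a subsequence of "acabbcbbb"
Greedy scan:
  Position 0 ('a'): no match needed
  Position 1 ('c'): matches sub[0] = 'c'
  Position 2 ('a'): no match needed
  Position 3 ('b'): matches sub[1] = 'b'
  Position 4 ('b'): matches sub[2] = 'b'
  Position 5 ('c'): no match needed
  Position 6 ('b'): no match needed
  Position 7 ('b'): no match needed
  Position 8 ('b'): no match needed
All 3 characters matched => is a subsequence

1


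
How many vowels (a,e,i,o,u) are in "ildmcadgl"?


Input: ildmcadgl
Checking each character:
  'i' at position 0: vowel (running total: 1)
  'l' at position 1: consonant
  'd' at position 2: consonant
  'm' at position 3: consonant
  'c' at position 4: consonant
  'a' at position 5: vowel (running total: 2)
  'd' at position 6: consonant
  'g' at position 7: consonant
  'l' at position 8: consonant
Total vowels: 2

2


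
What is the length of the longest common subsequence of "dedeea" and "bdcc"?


LCS of "dedeea" and "bdcc"
DP table:
           b    d    c    c
      0    0    0    0    0
  d   0    0    1    1    1
  e   0    0    1    1    1
  d   0    0    1    1    1
  e   0    0    1    1    1
  e   0    0    1    1    1
  a   0    0    1    1    1
LCS length = dp[6][4] = 1

1


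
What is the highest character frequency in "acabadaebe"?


Input: acabadaebe
Character counts:
  'a': 4
  'b': 2
  'c': 1
  'd': 1
  'e': 2
Maximum frequency: 4

4


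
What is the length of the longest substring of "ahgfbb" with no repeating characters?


Input: "ahgfbb"
Sliding window (track last position of each char):
  Position 0 ('a'): window [0,0] length 1 -- new best
  Position 1 ('h'): window [0,1] length 2 -- new best
  Position 2 ('g'): window [0,2] length 3 -- new best
  Position 3 ('f'): window [0,3] length 4 -- new best
  Position 4 ('b'): window [0,4] length 5 -- new best
  Position 5 ('b'): repeat (last at 4), move window start to 5
  Position 5 ('b'): window [5,5] length 1
Longest substring with no repeats: "ahgfb" with length 5

5


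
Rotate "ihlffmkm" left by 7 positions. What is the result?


Input: "ihlffmkm", rotate left by 7
First 7 characters: "ihlffmk"
Remaining characters: "m"
Concatenate remaining + first: "m" + "ihlffmk" = "mihlffmk"

mihlffmk


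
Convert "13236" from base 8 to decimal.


Input: "13236" in base 8
Positional expansion:
  Digit '1' (value 1) x 8^4 = 4096
  Digit '3' (value 3) x 8^3 = 1536
  Digit '2' (value 2) x 8^2 = 128
  Digit '3' (value 3) x 8^1 = 24
  Digit '6' (value 6) x 8^0 = 6
Sum = 5790

5790


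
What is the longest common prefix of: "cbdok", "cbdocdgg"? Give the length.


Words: cbdok, cbdocdgg
  Position 0: all 'c' => match
  Position 1: all 'b' => match
  Position 2: all 'd' => match
  Position 3: all 'o' => match
  Position 4: ('k', 'c') => mismatch, stop
LCP = "cbdo" (length 4)

4


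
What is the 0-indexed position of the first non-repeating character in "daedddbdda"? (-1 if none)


Input: daedddbdda
Character frequencies:
  'a': 2
  'b': 1
  'd': 6
  'e': 1
Scanning left to right for freq == 1:
  Position 0 ('d'): freq=6, skip
  Position 1 ('a'): freq=2, skip
  Position 2 ('e'): unique! => answer = 2

2


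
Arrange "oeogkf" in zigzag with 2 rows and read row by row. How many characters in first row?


Zigzag "oeogkf" into 2 rows:
Placing characters:
  'o' => row 0
  'e' => row 1
  'o' => row 0
  'g' => row 1
  'k' => row 0
  'f' => row 1
Rows:
  Row 0: "ook"
  Row 1: "egf"
First row length: 3

3


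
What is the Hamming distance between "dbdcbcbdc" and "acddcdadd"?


Comparing "dbdcbcbdc" and "acddcdadd" position by position:
  Position 0: 'd' vs 'a' => differ
  Position 1: 'b' vs 'c' => differ
  Position 2: 'd' vs 'd' => same
  Position 3: 'c' vs 'd' => differ
  Position 4: 'b' vs 'c' => differ
  Position 5: 'c' vs 'd' => differ
  Position 6: 'b' vs 'a' => differ
  Position 7: 'd' vs 'd' => same
  Position 8: 'c' vs 'd' => differ
Total differences (Hamming distance): 7

7


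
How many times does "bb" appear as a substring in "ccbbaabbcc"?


Searching for "bb" in "ccbbaabbcc"
Scanning each position:
  Position 0: "cc" => no
  Position 1: "cb" => no
  Position 2: "bb" => MATCH
  Position 3: "ba" => no
  Position 4: "aa" => no
  Position 5: "ab" => no
  Position 6: "bb" => MATCH
  Position 7: "bc" => no
  Position 8: "cc" => no
Total occurrences: 2

2


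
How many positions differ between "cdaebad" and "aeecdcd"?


Comparing "cdaebad" and "aeecdcd" position by position:
  Position 0: 'c' vs 'a' => DIFFER
  Position 1: 'd' vs 'e' => DIFFER
  Position 2: 'a' vs 'e' => DIFFER
  Position 3: 'e' vs 'c' => DIFFER
  Position 4: 'b' vs 'd' => DIFFER
  Position 5: 'a' vs 'c' => DIFFER
  Position 6: 'd' vs 'd' => same
Positions that differ: 6

6


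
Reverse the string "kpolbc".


Input: kpolbc
Reading characters right to left:
  Position 5: 'c'
  Position 4: 'b'
  Position 3: 'l'
  Position 2: 'o'
  Position 1: 'p'
  Position 0: 'k'
Reversed: cblopk

cblopk


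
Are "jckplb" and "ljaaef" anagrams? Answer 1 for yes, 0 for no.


Strings: "jckplb", "ljaaef"
Sorted first:  bcjklp
Sorted second: aaefjl
Differ at position 0: 'b' vs 'a' => not anagrams

0


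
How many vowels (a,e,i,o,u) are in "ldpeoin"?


Input: ldpeoin
Checking each character:
  'l' at position 0: consonant
  'd' at position 1: consonant
  'p' at position 2: consonant
  'e' at position 3: vowel (running total: 1)
  'o' at position 4: vowel (running total: 2)
  'i' at position 5: vowel (running total: 3)
  'n' at position 6: consonant
Total vowels: 3

3


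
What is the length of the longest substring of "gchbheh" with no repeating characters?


Input: "gchbheh"
Sliding window (track last position of each char):
  Position 0 ('g'): window [0,0] length 1 -- new best
  Position 1 ('c'): window [0,1] length 2 -- new best
  Position 2 ('h'): window [0,2] length 3 -- new best
  Position 3 ('b'): window [0,3] length 4 -- new best
  Position 4 ('h'): repeat (last at 2), move window start to 3
  Position 4 ('h'): window [3,4] length 2
  Position 5 ('e'): window [3,5] length 3
  Position 6 ('h'): repeat (last at 4), move window start to 5
  Position 6 ('h'): window [5,6] length 2
Longest substring with no repeats: "gchb" with length 4

4


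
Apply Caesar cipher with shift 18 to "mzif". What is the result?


Caesar cipher: shift "mzif" by 18
  'm' (pos 12) + 18 = pos 4 = 'e'
  'z' (pos 25) + 18 = pos 17 = 'r'
  'i' (pos 8) + 18 = pos 0 = 'a'
  'f' (pos 5) + 18 = pos 23 = 'x'
Result: erax

erax


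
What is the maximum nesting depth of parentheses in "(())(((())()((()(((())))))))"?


Input: "(())(((())()((()(((())))))))"
Tracking depth:
  Position 0 '(': depth becomes 1
  Position 1 '(': depth becomes 2
  Position 2 ')': depth becomes 1
  Position 3 ')': depth becomes 0
  Position 4 '(': depth becomes 1
  Position 5 '(': depth becomes 2
  Position 6 '(': depth becomes 3
  Position 7 '(': depth becomes 4
  Position 8 ')': depth becomes 3
  Position 9 ')': depth becomes 2
  Position 10 '(': depth becomes 3
  Position 11 ')': depth becomes 2
  Position 12 '(': depth becomes 3
  Position 13 '(': depth becomes 4
  Position 14 '(': depth becomes 5
  Position 15 ')': depth becomes 4
  Position 16 '(': depth becomes 5
  Position 17 '(': depth becomes 6
  Position 18 '(': depth becomes 7
  Position 19 '(': depth becomes 8
  Position 20 ')': depth becomes 7
  Position 21 ')': depth becomes 6
  Position 22 ')': depth becomes 5
  Position 23 ')': depth becomes 4
  Position 24 ')': depth becomes 3
  Position 25 ')': depth becomes 2
  Position 26 ')': depth becomes 1
  Position 27 ')': depth becomes 0
Maximum depth reached: 8

8


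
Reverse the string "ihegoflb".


Input: ihegoflb
Reading characters right to left:
  Position 7: 'b'
  Position 6: 'l'
  Position 5: 'f'
  Position 4: 'o'
  Position 3: 'g'
  Position 2: 'e'
  Position 1: 'h'
  Position 0: 'i'
Reversed: blfogehi

blfogehi


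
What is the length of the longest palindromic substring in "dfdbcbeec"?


Input: "dfdbcbeec"
Checking substrings for palindromes:
  [0:3] "dfd" (len 3) => palindrome
  [3:6] "bcb" (len 3) => palindrome
  [6:8] "ee" (len 2) => palindrome
Longest palindromic substring: "dfd" with length 3

3


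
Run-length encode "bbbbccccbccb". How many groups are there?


Input: bbbbccccbccb
Scanning for consecutive runs:
  Group 1: 'b' x 4 (positions 0-3)
  Group 2: 'c' x 4 (positions 4-7)
  Group 3: 'b' x 1 (positions 8-8)
  Group 4: 'c' x 2 (positions 9-10)
  Group 5: 'b' x 1 (positions 11-11)
Total groups: 5

5


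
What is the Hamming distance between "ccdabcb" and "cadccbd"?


Comparing "ccdabcb" and "cadccbd" position by position:
  Position 0: 'c' vs 'c' => same
  Position 1: 'c' vs 'a' => differ
  Position 2: 'd' vs 'd' => same
  Position 3: 'a' vs 'c' => differ
  Position 4: 'b' vs 'c' => differ
  Position 5: 'c' vs 'b' => differ
  Position 6: 'b' vs 'd' => differ
Total differences (Hamming distance): 5

5


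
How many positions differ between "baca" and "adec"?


Comparing "baca" and "adec" position by position:
  Position 0: 'b' vs 'a' => DIFFER
  Position 1: 'a' vs 'd' => DIFFER
  Position 2: 'c' vs 'e' => DIFFER
  Position 3: 'a' vs 'c' => DIFFER
Positions that differ: 4

4


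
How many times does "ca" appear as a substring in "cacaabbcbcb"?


Searching for "ca" in "cacaabbcbcb"
Scanning each position:
  Position 0: "ca" => MATCH
  Position 1: "ac" => no
  Position 2: "ca" => MATCH
  Position 3: "aa" => no
  Position 4: "ab" => no
  Position 5: "bb" => no
  Position 6: "bc" => no
  Position 7: "cb" => no
  Position 8: "bc" => no
  Position 9: "cb" => no
Total occurrences: 2

2


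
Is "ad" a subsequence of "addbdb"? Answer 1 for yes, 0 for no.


Check if "ad" is a subsequence of "addbdb"
Greedy scan:
  Position 0 ('a'): matches sub[0] = 'a'
  Position 1 ('d'): matches sub[1] = 'd'
  Position 2 ('d'): no match needed
  Position 3 ('b'): no match needed
  Position 4 ('d'): no match needed
  Position 5 ('b'): no match needed
All 2 characters matched => is a subsequence

1


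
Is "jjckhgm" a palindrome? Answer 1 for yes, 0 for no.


Input: jjckhgm
Reversed: mghkcjj
  Compare pos 0 ('j') with pos 6 ('m'): MISMATCH
  Compare pos 1 ('j') with pos 5 ('g'): MISMATCH
  Compare pos 2 ('c') with pos 4 ('h'): MISMATCH
Result: not a palindrome

0


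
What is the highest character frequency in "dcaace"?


Input: dcaace
Character counts:
  'a': 2
  'c': 2
  'd': 1
  'e': 1
Maximum frequency: 2

2


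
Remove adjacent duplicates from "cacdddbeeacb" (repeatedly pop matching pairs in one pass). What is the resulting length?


Input: cacdddbeeacb
Stack-based adjacent duplicate removal:
  Read 'c': push. Stack: c
  Read 'a': push. Stack: ca
  Read 'c': push. Stack: cac
  Read 'd': push. Stack: cacd
  Read 'd': matches stack top 'd' => pop. Stack: cac
  Read 'd': push. Stack: cacd
  Read 'b': push. Stack: cacdb
  Read 'e': push. Stack: cacdbe
  Read 'e': matches stack top 'e' => pop. Stack: cacdb
  Read 'a': push. Stack: cacdba
  Read 'c': push. Stack: cacdbac
  Read 'b': push. Stack: cacdbacb
Final stack: "cacdbacb" (length 8)

8


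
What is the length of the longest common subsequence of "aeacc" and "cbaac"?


LCS of "aeacc" and "cbaac"
DP table:
           c    b    a    a    c
      0    0    0    0    0    0
  a   0    0    0    1    1    1
  e   0    0    0    1    1    1
  a   0    0    0    1    2    2
  c   0    1    1    1    2    3
  c   0    1    1    1    2    3
LCS length = dp[5][5] = 3

3


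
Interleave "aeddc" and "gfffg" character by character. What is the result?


Interleaving "aeddc" and "gfffg":
  Position 0: 'a' from first, 'g' from second => "ag"
  Position 1: 'e' from first, 'f' from second => "ef"
  Position 2: 'd' from first, 'f' from second => "df"
  Position 3: 'd' from first, 'f' from second => "df"
  Position 4: 'c' from first, 'g' from second => "cg"
Result: agefdfdfcg

agefdfdfcg


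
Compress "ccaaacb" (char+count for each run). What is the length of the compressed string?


Input: ccaaacb
Runs:
  'c' x 2 => "c2"
  'a' x 3 => "a3"
  'c' x 1 => "c1"
  'b' x 1 => "b1"
Compressed: "c2a3c1b1"
Compressed length: 8

8


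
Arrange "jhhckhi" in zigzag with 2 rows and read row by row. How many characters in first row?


Zigzag "jhhckhi" into 2 rows:
Placing characters:
  'j' => row 0
  'h' => row 1
  'h' => row 0
  'c' => row 1
  'k' => row 0
  'h' => row 1
  'i' => row 0
Rows:
  Row 0: "jhki"
  Row 1: "hch"
First row length: 4

4


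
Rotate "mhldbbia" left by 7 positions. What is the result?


Input: "mhldbbia", rotate left by 7
First 7 characters: "mhldbbi"
Remaining characters: "a"
Concatenate remaining + first: "a" + "mhldbbi" = "amhldbbi"

amhldbbi


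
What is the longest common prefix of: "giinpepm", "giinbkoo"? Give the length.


Words: giinpepm, giinbkoo
  Position 0: all 'g' => match
  Position 1: all 'i' => match
  Position 2: all 'i' => match
  Position 3: all 'n' => match
  Position 4: ('p', 'b') => mismatch, stop
LCP = "giin" (length 4)

4
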